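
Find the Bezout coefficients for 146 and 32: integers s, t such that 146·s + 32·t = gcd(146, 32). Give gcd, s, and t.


Euclidean algorithm on (146, 32) — divide until remainder is 0:
  146 = 4 · 32 + 18
  32 = 1 · 18 + 14
  18 = 1 · 14 + 4
  14 = 3 · 4 + 2
  4 = 2 · 2 + 0
gcd(146, 32) = 2.
Track Bezout coefficients alongside the remainders: start with r₀ = 146 = a·1 + b·0 (s = 1, t = 0) and r₁ = 32 = a·0 + b·1 (s = 0, t = 1); each new remainder r_{k+1} = r_{k-1} − q_k·r_k inherits s_{k+1} = s_{k-1} − q_k·s_k, t_{k+1} = t_{k-1} − q_k·t_k, so r_k = a·s_k + b·t_k at every step:
  q = 4: r = 18, s = 1 − 4·0 = 1, t = 0 − 4·1 = -4  (check: 146·1 + 32·(-4) = 18)
  q = 1: r = 14, s = 0 − 1·1 = -1, t = 1 − 1·(-4) = 5  (check: 146·(-1) + 32·5 = 14)
  q = 1: r = 4, s = 1 − 1·(-1) = 2, t = -4 − 1·5 = -9  (check: 146·2 + 32·(-9) = 4)
  q = 3: r = 2, s = -1 − 3·2 = -7, t = 5 − 3·(-9) = 32  (check: 146·(-7) + 32·32 = 2)
The row with r = 2 (the gcd) gives the Bezout coefficients s = -7, t = 32.
Result: 146 · (-7) + 32 · (32) = 2.

gcd(146, 32) = 2; s = -7, t = 32 (check: 146·(-7) + 32·32 = 2).


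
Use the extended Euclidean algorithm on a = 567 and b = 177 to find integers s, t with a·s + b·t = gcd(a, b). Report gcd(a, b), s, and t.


Euclidean algorithm on (567, 177) — divide until remainder is 0:
  567 = 3 · 177 + 36
  177 = 4 · 36 + 33
  36 = 1 · 33 + 3
  33 = 11 · 3 + 0
gcd(567, 177) = 3.
Track Bezout coefficients alongside the remainders: start with r₀ = 567 = a·1 + b·0 (s = 1, t = 0) and r₁ = 177 = a·0 + b·1 (s = 0, t = 1); each new remainder r_{k+1} = r_{k-1} − q_k·r_k inherits s_{k+1} = s_{k-1} − q_k·s_k, t_{k+1} = t_{k-1} − q_k·t_k, so r_k = a·s_k + b·t_k at every step:
  q = 3: r = 36, s = 1 − 3·0 = 1, t = 0 − 3·1 = -3  (check: 567·1 + 177·(-3) = 36)
  q = 4: r = 33, s = 0 − 4·1 = -4, t = 1 − 4·(-3) = 13  (check: 567·(-4) + 177·13 = 33)
  q = 1: r = 3, s = 1 − 1·(-4) = 5, t = -3 − 1·13 = -16  (check: 567·5 + 177·(-16) = 3)
The row with r = 3 (the gcd) gives the Bezout coefficients s = 5, t = -16.
Result: 567 · (5) + 177 · (-16) = 3.

gcd(567, 177) = 3; s = 5, t = -16 (check: 567·5 + 177·(-16) = 3).


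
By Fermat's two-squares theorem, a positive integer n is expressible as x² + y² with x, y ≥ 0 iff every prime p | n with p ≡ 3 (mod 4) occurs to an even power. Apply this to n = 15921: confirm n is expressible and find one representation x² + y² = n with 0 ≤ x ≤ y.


Step 1: Factor n = 15921 = 3^2 · 29 · 61.
Step 2: Check the mod-4 condition on each prime factor: 3 ≡ 3 (mod 4), exponent 2 (must be even); 29 ≡ 1 (mod 4), exponent 1; 61 ≡ 1 (mod 4), exponent 1.
All primes ≡ 3 (mod 4) appear to even exponent (or don't appear), so by the two-squares theorem n IS expressible as a sum of two squares.
Step 3: Build a representation. Group n = k² · m with k = 3 and m = 29 · 61 = 1769 (a product of primes ≡ 1 (mod 4)); a representation of m scales to one of n via (k·x)² + (k·y)² = k²(x² + y²). Each prime p ≡ 1 (mod 4) is itself a sum of two squares; find a² by testing p − a² for a perfect square:
  29: 29 − 1² = 28, 29 − 2² = 25 = 5² ⇒ 29 = 2² + 5².
  61: 61 − 1² = 60, 61 − 2² = 57, 61 − 3² = 52, 61 − 4² = 45, 61 − 5² = 36 = 6² ⇒ 61 = 5² + 6².
  Combine using the Brahmagupta–Fibonacci identity (a² + b²)(c² + d²) = (ac − bd)² + (ad + bc)² = (ac + bd)² + (ad − bc)²:
  29 · 61 = 1769: from (2² + 5²)(5² + 6²), take (2·5 − 5·6, 2·6 + 5·5) = (10 − 30, 12 + 25) = (-20, 37); dropping signs (only squares matter) gives (20, 37); check 20² + 37² = 400 + 1369 = 1769 ✓.
  Scale by k = 3: (3·20, 3·37) = (60, 111).
Step 4: Order so x ≤ y and verify: 60² + 111² = 3600 + 12321 = 15921 = n. ✓

n = 15921 = 60² + 111² (one valid representation with x ≤ y).


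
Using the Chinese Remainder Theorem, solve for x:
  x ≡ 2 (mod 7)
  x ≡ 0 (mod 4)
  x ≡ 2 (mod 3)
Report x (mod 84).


Moduli 7, 4, 3 are pairwise coprime; by CRT there is a unique solution modulo M = 7 · 4 · 3 = 84.
Solve pairwise, accumulating the modulus:
  Start with x ≡ 2 (mod 7).
  Combine with x ≡ 0 (mod 4): since gcd(7, 4) = 1, we get a unique residue mod 28.
    Write x = 2 + 7·t and substitute into x ≡ 0 (mod 4): 7·t ≡ 0 − 2 = -2 (mod 4).
    Reduce coefficients mod 4: 3·t ≡ 2 (mod 4).
    The inverse of 3 mod 4 is 3 (since 3·3 = 9 = 2·4 + 1), so t ≡ 3·2 = 6 ≡ 2 (mod 4).
    Then x = 2 + 7·2 = 16, valid modulo lcm(7, 4) = 28: x ≡ 16 (mod 28).
  Combine with x ≡ 2 (mod 3): since gcd(28, 3) = 1, we get a unique residue mod 84.
    Write x = 16 + 28·t and substitute into x ≡ 2 (mod 3): 28·t ≡ 2 − 16 = -14 (mod 3).
    Reduce coefficients mod 3: 1·t ≡ 1 (mod 3).
    So t ≡ 1 (mod 3).
    Then x = 16 + 28·1 = 44, valid modulo lcm(28, 3) = 84: x ≡ 44 (mod 84).
Verify: 44 mod 7 = 2 ✓, 44 mod 4 = 0 ✓, 44 mod 3 = 2 ✓.

x ≡ 44 (mod 84).


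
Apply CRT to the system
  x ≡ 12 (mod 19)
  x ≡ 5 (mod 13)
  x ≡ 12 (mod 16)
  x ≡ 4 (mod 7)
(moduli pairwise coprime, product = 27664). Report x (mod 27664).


Product of moduli M = 19 · 13 · 16 · 7 = 27664.
Merge one congruence at a time:
  Start: x ≡ 12 (mod 19).
  Combine with x ≡ 5 (mod 13); new modulus lcm = 247.
    Write x = 12 + 19·t and substitute into x ≡ 5 (mod 13): 19·t ≡ 5 − 12 = -7 (mod 13).
    Reduce coefficients mod 13: 6·t ≡ 6 (mod 13).
    The inverse of 6 mod 13 is 11 (since 6·11 = 66 = 5·13 + 1), so t ≡ 11·6 = 66 ≡ 1 (mod 13).
    Then x = 12 + 19·1 = 31, valid modulo lcm(19, 13) = 247: x ≡ 31 (mod 247).
  Combine with x ≡ 12 (mod 16); new modulus lcm = 3952.
    Write x = 31 + 247·t and substitute into x ≡ 12 (mod 16): 247·t ≡ 12 − 31 = -19 (mod 16).
    Reduce coefficients mod 16: 7·t ≡ 13 (mod 16).
    The inverse of 7 mod 16 is 7 (since 7·7 = 49 = 3·16 + 1), so t ≡ 7·13 = 91 ≡ 11 (mod 16).
    Then x = 31 + 247·11 = 2748, valid modulo lcm(247, 16) = 3952: x ≡ 2748 (mod 3952).
  Combine with x ≡ 4 (mod 7); new modulus lcm = 27664.
    Write x = 2748 + 3952·t and substitute into x ≡ 4 (mod 7): 3952·t ≡ 4 − 2748 = -2744 (mod 7).
    Reduce coefficients mod 7: 4·t ≡ 0 (mod 7).
    The inverse of 4 mod 7 is 2 (since 4·2 = 8 = 1·7 + 1), so t ≡ 2·0 = 0 ≡ 0 (mod 7).
    Then x = 2748 + 3952·0 = 2748, valid modulo lcm(3952, 7) = 27664: x ≡ 2748 (mod 27664).
Verify against each original: 2748 mod 19 = 12, 2748 mod 13 = 5, 2748 mod 16 = 12, 2748 mod 7 = 4.

x ≡ 2748 (mod 27664).


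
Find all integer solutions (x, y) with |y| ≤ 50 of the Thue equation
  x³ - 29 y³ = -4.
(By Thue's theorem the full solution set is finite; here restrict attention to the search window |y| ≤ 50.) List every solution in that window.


The equation is x³ - 29y³ = -4. For fixed y, x³ = 29·y³ − 4, so a solution requires the RHS to be a perfect cube.
Strategy: iterate y from -50 to 50, compute RHS = 29·y³ − 4, and check whether it is a (positive or negative) perfect cube.
Check small values of y:
  y = 0: RHS = -4 is not a perfect cube.
  y = 1: RHS = 25 is not a perfect cube.
  y = -1: RHS = -33 is not a perfect cube.
  y = 2: RHS = 228 is not a perfect cube.
  y = -2: RHS = -236 is not a perfect cube.
  y = 3: RHS = 779 is not a perfect cube.
  y = -3: RHS = -787 is not a perfect cube.
Continuing the search up to |y| = 50 finds no solutions either.
No (x, y) in the scanned range satisfies the equation.

No integer solutions with |y| ≤ 50.


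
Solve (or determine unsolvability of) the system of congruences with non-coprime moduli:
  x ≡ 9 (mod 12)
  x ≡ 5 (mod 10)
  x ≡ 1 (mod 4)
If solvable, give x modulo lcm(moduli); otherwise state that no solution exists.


Moduli 12, 10, 4 are not pairwise coprime, so CRT works modulo lcm(m_i) when all pairwise compatibility conditions hold.
Pairwise compatibility: gcd(m_i, m_j) must divide a_i - a_j for every pair.
Merge one congruence at a time:
  Start: x ≡ 9 (mod 12).
  Combine with x ≡ 5 (mod 10): gcd(12, 10) = 2; 5 - 9 = -4, which IS divisible by 2, so compatible.
    Write x = 9 + 12·t and substitute into x ≡ 5 (mod 10): 12·t ≡ 5 − 9 = -4 (mod 10).
    Divide the congruence (and modulus) by g = 2: 6·t ≡ -2 (mod 5).
    Reduce coefficients mod 5: 1·t ≡ 3 (mod 5).
    So t ≡ 3 (mod 5).
    Then x = 9 + 12·3 = 45, valid modulo lcm(12, 10) = 60: x ≡ 45 (mod 60).
  Combine with x ≡ 1 (mod 4): gcd(60, 4) = 4; 1 - 45 = -44, which IS divisible by 4, so compatible.
    Write x = 45 + 60·t and substitute into x ≡ 1 (mod 4): 60·t ≡ 1 − 45 = -44 (mod 4).
    Divide the congruence (and modulus) by g = 4: 15·t ≡ -11 (mod 1).
    Modulo 1 every t works; take t = 0.
    Then x = 45 + 60·0 = 45, valid modulo lcm(60, 4) = 60: x ≡ 45 (mod 60).
Verify: 45 mod 12 = 9, 45 mod 10 = 5, 45 mod 4 = 1.

x ≡ 45 (mod 60).


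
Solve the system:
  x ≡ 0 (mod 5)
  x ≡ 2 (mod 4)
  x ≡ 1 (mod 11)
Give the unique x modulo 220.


Moduli 5, 4, 11 are pairwise coprime; by CRT there is a unique solution modulo M = 5 · 4 · 11 = 220.
Solve pairwise, accumulating the modulus:
  Start with x ≡ 0 (mod 5).
  Combine with x ≡ 2 (mod 4): since gcd(5, 4) = 1, we get a unique residue mod 20.
    Write x = 0 + 5·t and substitute into x ≡ 2 (mod 4): 5·t ≡ 2 − 0 = 2 (mod 4).
    Reduce coefficients mod 4: 1·t ≡ 2 (mod 4).
    So t ≡ 2 (mod 4).
    Then x = 0 + 5·2 = 10, valid modulo lcm(5, 4) = 20: x ≡ 10 (mod 20).
  Combine with x ≡ 1 (mod 11): since gcd(20, 11) = 1, we get a unique residue mod 220.
    Write x = 10 + 20·t and substitute into x ≡ 1 (mod 11): 20·t ≡ 1 − 10 = -9 (mod 11).
    Reduce coefficients mod 11: 9·t ≡ 2 (mod 11).
    The inverse of 9 mod 11 is 5 (since 9·5 = 45 = 4·11 + 1), so t ≡ 5·2 = 10 ≡ 10 (mod 11).
    Then x = 10 + 20·10 = 210, valid modulo lcm(20, 11) = 220: x ≡ 210 (mod 220).
Verify: 210 mod 5 = 0 ✓, 210 mod 4 = 2 ✓, 210 mod 11 = 1 ✓.

x ≡ 210 (mod 220).


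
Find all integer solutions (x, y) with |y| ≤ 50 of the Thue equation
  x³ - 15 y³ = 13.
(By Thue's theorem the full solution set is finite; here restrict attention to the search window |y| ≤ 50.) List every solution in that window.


The equation is x³ - 15y³ = 13. For fixed y, x³ = 15·y³ + 13, so a solution requires the RHS to be a perfect cube.
Strategy: iterate y from -50 to 50, compute RHS = 15·y³ + 13, and check whether it is a (positive or negative) perfect cube.
Check small values of y:
  y = 0: RHS = 13 is not a perfect cube.
  y = 1: RHS = 28 is not a perfect cube.
  y = -1: RHS = -2 is not a perfect cube.
  y = 2: RHS = 133 is not a perfect cube.
  y = -2: RHS = -107 is not a perfect cube.
  y = 3: RHS = 418 is not a perfect cube.
  y = -3: RHS = -392 is not a perfect cube.
Continuing the search up to |y| = 50 finds no solutions either.
No (x, y) in the scanned range satisfies the equation.

No integer solutions with |y| ≤ 50.


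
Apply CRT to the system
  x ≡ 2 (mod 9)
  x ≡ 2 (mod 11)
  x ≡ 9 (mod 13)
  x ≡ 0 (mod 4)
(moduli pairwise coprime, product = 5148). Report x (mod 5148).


Product of moduli M = 9 · 11 · 13 · 4 = 5148.
Merge one congruence at a time:
  Start: x ≡ 2 (mod 9).
  Combine with x ≡ 2 (mod 11); new modulus lcm = 99.
    Write x = 2 + 9·t and substitute into x ≡ 2 (mod 11): 9·t ≡ 2 − 2 = 0 (mod 11).
    The inverse of 9 mod 11 is 5 (since 9·5 = 45 = 4·11 + 1), so t ≡ 5·0 = 0 ≡ 0 (mod 11).
    Then x = 2 + 9·0 = 2, valid modulo lcm(9, 11) = 99: x ≡ 2 (mod 99).
  Combine with x ≡ 9 (mod 13); new modulus lcm = 1287.
    Write x = 2 + 99·t and substitute into x ≡ 9 (mod 13): 99·t ≡ 9 − 2 = 7 (mod 13).
    Reduce coefficients mod 13: 8·t ≡ 7 (mod 13).
    The inverse of 8 mod 13 is 5 (since 8·5 = 40 = 3·13 + 1), so t ≡ 5·7 = 35 ≡ 9 (mod 13).
    Then x = 2 + 99·9 = 893, valid modulo lcm(99, 13) = 1287: x ≡ 893 (mod 1287).
  Combine with x ≡ 0 (mod 4); new modulus lcm = 5148.
    Write x = 893 + 1287·t and substitute into x ≡ 0 (mod 4): 1287·t ≡ 0 − 893 = -893 (mod 4).
    Reduce coefficients mod 4: 3·t ≡ 3 (mod 4).
    The inverse of 3 mod 4 is 3 (since 3·3 = 9 = 2·4 + 1), so t ≡ 3·3 = 9 ≡ 1 (mod 4).
    Then x = 893 + 1287·1 = 2180, valid modulo lcm(1287, 4) = 5148: x ≡ 2180 (mod 5148).
Verify against each original: 2180 mod 9 = 2, 2180 mod 11 = 2, 2180 mod 13 = 9, 2180 mod 4 = 0.

x ≡ 2180 (mod 5148).


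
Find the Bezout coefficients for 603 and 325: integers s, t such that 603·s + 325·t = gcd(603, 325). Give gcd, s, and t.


Euclidean algorithm on (603, 325) — divide until remainder is 0:
  603 = 1 · 325 + 278
  325 = 1 · 278 + 47
  278 = 5 · 47 + 43
  47 = 1 · 43 + 4
  43 = 10 · 4 + 3
  4 = 1 · 3 + 1
  3 = 3 · 1 + 0
gcd(603, 325) = 1.
Track Bezout coefficients alongside the remainders: start with r₀ = 603 = a·1 + b·0 (s = 1, t = 0) and r₁ = 325 = a·0 + b·1 (s = 0, t = 1); each new remainder r_{k+1} = r_{k-1} − q_k·r_k inherits s_{k+1} = s_{k-1} − q_k·s_k, t_{k+1} = t_{k-1} − q_k·t_k, so r_k = a·s_k + b·t_k at every step:
  q = 1: r = 278, s = 1 − 1·0 = 1, t = 0 − 1·1 = -1  (check: 603·1 + 325·(-1) = 278)
  q = 1: r = 47, s = 0 − 1·1 = -1, t = 1 − 1·(-1) = 2  (check: 603·(-1) + 325·2 = 47)
  q = 5: r = 43, s = 1 − 5·(-1) = 6, t = -1 − 5·2 = -11  (check: 603·6 + 325·(-11) = 43)
  q = 1: r = 4, s = -1 − 1·6 = -7, t = 2 − 1·(-11) = 13  (check: 603·(-7) + 325·13 = 4)
  q = 10: r = 3, s = 6 − 10·(-7) = 76, t = -11 − 10·13 = -141  (check: 603·76 + 325·(-141) = 3)
  q = 1: r = 1, s = -7 − 1·76 = -83, t = 13 − 1·(-141) = 154  (check: 603·(-83) + 325·154 = 1)
The row with r = 1 (the gcd) gives the Bezout coefficients s = -83, t = 154.
Result: 603 · (-83) + 325 · (154) = 1.

gcd(603, 325) = 1; s = -83, t = 154 (check: 603·(-83) + 325·154 = 1).


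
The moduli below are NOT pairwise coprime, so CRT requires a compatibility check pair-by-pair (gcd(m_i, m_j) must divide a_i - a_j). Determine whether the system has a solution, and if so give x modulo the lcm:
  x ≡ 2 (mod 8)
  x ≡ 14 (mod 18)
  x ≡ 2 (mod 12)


Moduli 8, 18, 12 are not pairwise coprime, so CRT works modulo lcm(m_i) when all pairwise compatibility conditions hold.
Pairwise compatibility: gcd(m_i, m_j) must divide a_i - a_j for every pair.
Merge one congruence at a time:
  Start: x ≡ 2 (mod 8).
  Combine with x ≡ 14 (mod 18): gcd(8, 18) = 2; 14 - 2 = 12, which IS divisible by 2, so compatible.
    Write x = 2 + 8·t and substitute into x ≡ 14 (mod 18): 8·t ≡ 14 − 2 = 12 (mod 18).
    Divide the congruence (and modulus) by g = 2: 4·t ≡ 6 (mod 9).
    The inverse of 4 mod 9 is 7 (since 4·7 = 28 = 3·9 + 1), so t ≡ 7·6 = 42 ≡ 6 (mod 9).
    Then x = 2 + 8·6 = 50, valid modulo lcm(8, 18) = 72: x ≡ 50 (mod 72).
  Combine with x ≡ 2 (mod 12): gcd(72, 12) = 12; 2 - 50 = -48, which IS divisible by 12, so compatible.
    Write x = 50 + 72·t and substitute into x ≡ 2 (mod 12): 72·t ≡ 2 − 50 = -48 (mod 12).
    Divide the congruence (and modulus) by g = 12: 6·t ≡ -4 (mod 1).
    Modulo 1 every t works; take t = 0.
    Then x = 50 + 72·0 = 50, valid modulo lcm(72, 12) = 72: x ≡ 50 (mod 72).
Verify: 50 mod 8 = 2, 50 mod 18 = 14, 50 mod 12 = 2.

x ≡ 50 (mod 72).


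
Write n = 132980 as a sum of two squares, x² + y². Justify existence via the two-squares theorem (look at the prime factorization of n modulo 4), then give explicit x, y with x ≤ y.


Step 1: Factor n = 132980 = 2^2 · 5 · 61 · 109.
Step 2: Check the mod-4 condition on each prime factor: 2 = 2 (special); 5 ≡ 1 (mod 4), exponent 1; 61 ≡ 1 (mod 4), exponent 1; 109 ≡ 1 (mod 4), exponent 1.
All primes ≡ 3 (mod 4) appear to even exponent (or don't appear), so by the two-squares theorem n IS expressible as a sum of two squares.
Step 3: Build a representation. Group n = k² · m with k = 2 and m = 5 · 61 · 109 = 33245 (a product of primes ≡ 1 (mod 4)); a representation of m scales to one of n via (k·x)² + (k·y)² = k²(x² + y²). Each prime p ≡ 1 (mod 4) is itself a sum of two squares; find a² by testing p − a² for a perfect square:
  5: 5 − 1² = 4 = 2² ⇒ 5 = 1² + 2².
  61: 61 − 1² = 60, 61 − 2² = 57, 61 − 3² = 52, 61 − 4² = 45, 61 − 5² = 36 = 6² ⇒ 61 = 5² + 6².
  109: 109 − 1² = 108, 109 − 2² = 105, 109 − 3² = 100 = 10² ⇒ 109 = 3² + 10².
  Combine using the Brahmagupta–Fibonacci identity (a² + b²)(c² + d²) = (ac − bd)² + (ad + bc)² = (ac + bd)² + (ad − bc)²:
  5 · 61 = 305: from (1² + 2²)(5² + 6²), take (1·5 − 2·6, 1·6 + 2·5) = (5 − 12, 6 + 10) = (-7, 16); dropping signs (only squares matter) gives (7, 16); check 7² + 16² = 49 + 256 = 305 ✓.
  305 · 109 = 33245: from (7² + 16²)(3² + 10²), take (7·3 − 16·10, 7·10 + 16·3) = (21 − 160, 70 + 48) = (-139, 118); dropping signs (only squares matter) gives (139, 118); check 139² + 118² = 19321 + 13924 = 33245 ✓.
  Scale by k = 2: (2·139, 2·118) = (278, 236).
Step 4: Order so x ≤ y and verify: 236² + 278² = 55696 + 77284 = 132980 = n. ✓

n = 132980 = 236² + 278² (one valid representation with x ≤ y).


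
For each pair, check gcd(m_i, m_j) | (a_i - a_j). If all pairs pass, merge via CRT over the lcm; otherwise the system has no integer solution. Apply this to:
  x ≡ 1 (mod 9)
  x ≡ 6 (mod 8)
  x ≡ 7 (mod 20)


Moduli 9, 8, 20 are not pairwise coprime, so CRT works modulo lcm(m_i) when all pairwise compatibility conditions hold.
Pairwise compatibility: gcd(m_i, m_j) must divide a_i - a_j for every pair.
Merge one congruence at a time:
  Start: x ≡ 1 (mod 9).
  Combine with x ≡ 6 (mod 8): gcd(9, 8) = 1; 6 - 1 = 5, which IS divisible by 1, so compatible.
    Write x = 1 + 9·t and substitute into x ≡ 6 (mod 8): 9·t ≡ 6 − 1 = 5 (mod 8).
    Reduce coefficients mod 8: 1·t ≡ 5 (mod 8).
    So t ≡ 5 (mod 8).
    Then x = 1 + 9·5 = 46, valid modulo lcm(9, 8) = 72: x ≡ 46 (mod 72).
  Combine with x ≡ 7 (mod 20): gcd(72, 20) = 4, and 7 - 46 = -39 is NOT divisible by 4.
    ⇒ system is inconsistent (no integer solution).

No solution (the system is inconsistent).


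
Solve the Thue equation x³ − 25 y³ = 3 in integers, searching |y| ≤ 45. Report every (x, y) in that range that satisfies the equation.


The equation is x³ - 25y³ = 3. For fixed y, x³ = 25·y³ + 3, so a solution requires the RHS to be a perfect cube.
Strategy: iterate y from -45 to 45, compute RHS = 25·y³ + 3, and check whether it is a (positive or negative) perfect cube.
Check small values of y:
  y = 0: RHS = 3 is not a perfect cube.
  y = 1: RHS = 28 is not a perfect cube.
  y = -1: RHS = -22 is not a perfect cube.
  y = 2: RHS = 203 is not a perfect cube.
  y = -2: RHS = -197 is not a perfect cube.
  y = 3: RHS = 678 is not a perfect cube.
  y = -3: RHS = -672 is not a perfect cube.
Continuing the search up to |y| = 45 finds no solutions either.
No (x, y) in the scanned range satisfies the equation.

No integer solutions with |y| ≤ 45.


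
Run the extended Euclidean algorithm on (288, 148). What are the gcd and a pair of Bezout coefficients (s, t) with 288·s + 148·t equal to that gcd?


Euclidean algorithm on (288, 148) — divide until remainder is 0:
  288 = 1 · 148 + 140
  148 = 1 · 140 + 8
  140 = 17 · 8 + 4
  8 = 2 · 4 + 0
gcd(288, 148) = 4.
Track Bezout coefficients alongside the remainders: start with r₀ = 288 = a·1 + b·0 (s = 1, t = 0) and r₁ = 148 = a·0 + b·1 (s = 0, t = 1); each new remainder r_{k+1} = r_{k-1} − q_k·r_k inherits s_{k+1} = s_{k-1} − q_k·s_k, t_{k+1} = t_{k-1} − q_k·t_k, so r_k = a·s_k + b·t_k at every step:
  q = 1: r = 140, s = 1 − 1·0 = 1, t = 0 − 1·1 = -1  (check: 288·1 + 148·(-1) = 140)
  q = 1: r = 8, s = 0 − 1·1 = -1, t = 1 − 1·(-1) = 2  (check: 288·(-1) + 148·2 = 8)
  q = 17: r = 4, s = 1 − 17·(-1) = 18, t = -1 − 17·2 = -35  (check: 288·18 + 148·(-35) = 4)
The row with r = 4 (the gcd) gives the Bezout coefficients s = 18, t = -35.
Result: 288 · (18) + 148 · (-35) = 4.

gcd(288, 148) = 4; s = 18, t = -35 (check: 288·18 + 148·(-35) = 4).


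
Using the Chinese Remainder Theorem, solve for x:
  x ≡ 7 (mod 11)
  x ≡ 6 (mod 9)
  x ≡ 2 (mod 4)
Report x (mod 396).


Moduli 11, 9, 4 are pairwise coprime; by CRT there is a unique solution modulo M = 11 · 9 · 4 = 396.
Solve pairwise, accumulating the modulus:
  Start with x ≡ 7 (mod 11).
  Combine with x ≡ 6 (mod 9): since gcd(11, 9) = 1, we get a unique residue mod 99.
    Write x = 7 + 11·t and substitute into x ≡ 6 (mod 9): 11·t ≡ 6 − 7 = -1 (mod 9).
    Reduce coefficients mod 9: 2·t ≡ 8 (mod 9).
    The inverse of 2 mod 9 is 5 (since 2·5 = 10 = 1·9 + 1), so t ≡ 5·8 = 40 ≡ 4 (mod 9).
    Then x = 7 + 11·4 = 51, valid modulo lcm(11, 9) = 99: x ≡ 51 (mod 99).
  Combine with x ≡ 2 (mod 4): since gcd(99, 4) = 1, we get a unique residue mod 396.
    Write x = 51 + 99·t and substitute into x ≡ 2 (mod 4): 99·t ≡ 2 − 51 = -49 (mod 4).
    Reduce coefficients mod 4: 3·t ≡ 3 (mod 4).
    The inverse of 3 mod 4 is 3 (since 3·3 = 9 = 2·4 + 1), so t ≡ 3·3 = 9 ≡ 1 (mod 4).
    Then x = 51 + 99·1 = 150, valid modulo lcm(99, 4) = 396: x ≡ 150 (mod 396).
Verify: 150 mod 11 = 7 ✓, 150 mod 9 = 6 ✓, 150 mod 4 = 2 ✓.

x ≡ 150 (mod 396).


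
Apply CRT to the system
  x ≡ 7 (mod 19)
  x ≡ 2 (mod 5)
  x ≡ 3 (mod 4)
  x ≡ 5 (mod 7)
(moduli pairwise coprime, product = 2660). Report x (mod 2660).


Product of moduli M = 19 · 5 · 4 · 7 = 2660.
Merge one congruence at a time:
  Start: x ≡ 7 (mod 19).
  Combine with x ≡ 2 (mod 5); new modulus lcm = 95.
    Write x = 7 + 19·t and substitute into x ≡ 2 (mod 5): 19·t ≡ 2 − 7 = -5 (mod 5).
    Reduce coefficients mod 5: 4·t ≡ 0 (mod 5).
    The inverse of 4 mod 5 is 4 (since 4·4 = 16 = 3·5 + 1), so t ≡ 4·0 = 0 ≡ 0 (mod 5).
    Then x = 7 + 19·0 = 7, valid modulo lcm(19, 5) = 95: x ≡ 7 (mod 95).
  Combine with x ≡ 3 (mod 4); new modulus lcm = 380.
    Write x = 7 + 95·t and substitute into x ≡ 3 (mod 4): 95·t ≡ 3 − 7 = -4 (mod 4).
    Reduce coefficients mod 4: 3·t ≡ 0 (mod 4).
    The inverse of 3 mod 4 is 3 (since 3·3 = 9 = 2·4 + 1), so t ≡ 3·0 = 0 ≡ 0 (mod 4).
    Then x = 7 + 95·0 = 7, valid modulo lcm(95, 4) = 380: x ≡ 7 (mod 380).
  Combine with x ≡ 5 (mod 7); new modulus lcm = 2660.
    Write x = 7 + 380·t and substitute into x ≡ 5 (mod 7): 380·t ≡ 5 − 7 = -2 (mod 7).
    Reduce coefficients mod 7: 2·t ≡ 5 (mod 7).
    The inverse of 2 mod 7 is 4 (since 2·4 = 8 = 1·7 + 1), so t ≡ 4·5 = 20 ≡ 6 (mod 7).
    Then x = 7 + 380·6 = 2287, valid modulo lcm(380, 7) = 2660: x ≡ 2287 (mod 2660).
Verify against each original: 2287 mod 19 = 7, 2287 mod 5 = 2, 2287 mod 4 = 3, 2287 mod 7 = 5.

x ≡ 2287 (mod 2660).


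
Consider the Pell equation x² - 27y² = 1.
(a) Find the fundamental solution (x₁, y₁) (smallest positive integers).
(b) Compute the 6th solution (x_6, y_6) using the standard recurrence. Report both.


Step 1: Find the fundamental solution (x₁, y₁) of x² - 27y² = 1.
  Expand √27 as a continued fraction. a₀ = ⌊√27⌋ = 5; iterate m_{k+1} = d_k·a_k − m_k, d_{k+1} = (27 − m_{k+1}²)/d_k, a_{k+1} = ⌊(a₀ + m_{k+1})/d_{k+1}⌋ (starting m₀ = 0, d₀ = 1), with convergents p_k = a_k·p_{k-1} + p_{k-2}, q_k = a_k·q_{k-1} + q_{k-2} (p₋₁ = 1, q₋₁ = 0):
  k = 0: a₀ = 5; p₀/q₀ = 5/1; p₀² − 27·q₀² = 25 − 27 = -2.
  k = 1: m = 5, d = 2, a = ⌊(5 + 5)/2⌋ = 5; p/q = (5·5 + 1)/(5·1 + 0) = 26/5; p² − 27·q² = 676 − 675 = 1.
  The first convergent with p² − 27·q² = 1 gives the fundamental solution (x₁, y₁) = (26, 5).
Step 2: Apply the recurrence (x_{n+1}, y_{n+1}) = (x₁x_n + 27y₁y_n, x₁y_n + y₁x_n) repeatedly.
  From (x_1, y_1) = (26, 5): x_2 = 26·26 + 27·5·5 = 1351; y_2 = 26·5 + 5·26 = 260.
  From (x_2, y_2) = (1351, 260): x_3 = 26·1351 + 27·5·260 = 70226; y_3 = 26·260 + 5·1351 = 13515.
  From (x_3, y_3) = (70226, 13515): x_4 = 26·70226 + 27·5·13515 = 3650401; y_4 = 26·13515 + 5·70226 = 702520.
  From (x_4, y_4) = (3650401, 702520): x_5 = 26·3650401 + 27·5·702520 = 189750626; y_5 = 26·702520 + 5·3650401 = 36517525.
  From (x_5, y_5) = (189750626, 36517525): x_6 = 26·189750626 + 27·5·36517525 = 9863382151; y_6 = 26·36517525 + 5·189750626 = 1898208780.
Step 3: Verify x_6² - 27·y_6² = 97286307456665386801 - 97286307456665386800 = 1 (should be 1). ✓

(x_1, y_1) = (26, 5); (x_6, y_6) = (9863382151, 1898208780).


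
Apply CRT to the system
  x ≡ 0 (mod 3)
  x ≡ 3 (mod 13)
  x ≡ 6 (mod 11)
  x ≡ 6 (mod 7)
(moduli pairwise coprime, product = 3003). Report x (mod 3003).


Product of moduli M = 3 · 13 · 11 · 7 = 3003.
Merge one congruence at a time:
  Start: x ≡ 0 (mod 3).
  Combine with x ≡ 3 (mod 13); new modulus lcm = 39.
    Write x = 0 + 3·t and substitute into x ≡ 3 (mod 13): 3·t ≡ 3 − 0 = 3 (mod 13).
    The inverse of 3 mod 13 is 9 (since 3·9 = 27 = 2·13 + 1), so t ≡ 9·3 = 27 ≡ 1 (mod 13).
    Then x = 0 + 3·1 = 3, valid modulo lcm(3, 13) = 39: x ≡ 3 (mod 39).
  Combine with x ≡ 6 (mod 11); new modulus lcm = 429.
    Write x = 3 + 39·t and substitute into x ≡ 6 (mod 11): 39·t ≡ 6 − 3 = 3 (mod 11).
    Reduce coefficients mod 11: 6·t ≡ 3 (mod 11).
    The inverse of 6 mod 11 is 2 (since 6·2 = 12 = 1·11 + 1), so t ≡ 2·3 = 6 ≡ 6 (mod 11).
    Then x = 3 + 39·6 = 237, valid modulo lcm(39, 11) = 429: x ≡ 237 (mod 429).
  Combine with x ≡ 6 (mod 7); new modulus lcm = 3003.
    Write x = 237 + 429·t and substitute into x ≡ 6 (mod 7): 429·t ≡ 6 − 237 = -231 (mod 7).
    Reduce coefficients mod 7: 2·t ≡ 0 (mod 7).
    The inverse of 2 mod 7 is 4 (since 2·4 = 8 = 1·7 + 1), so t ≡ 4·0 = 0 ≡ 0 (mod 7).
    Then x = 237 + 429·0 = 237, valid modulo lcm(429, 7) = 3003: x ≡ 237 (mod 3003).
Verify against each original: 237 mod 3 = 0, 237 mod 13 = 3, 237 mod 11 = 6, 237 mod 7 = 6.

x ≡ 237 (mod 3003).


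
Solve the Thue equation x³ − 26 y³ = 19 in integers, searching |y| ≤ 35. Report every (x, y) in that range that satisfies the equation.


The equation is x³ - 26y³ = 19. For fixed y, x³ = 26·y³ + 19, so a solution requires the RHS to be a perfect cube.
Strategy: iterate y from -35 to 35, compute RHS = 26·y³ + 19, and check whether it is a (positive or negative) perfect cube.
Check small values of y:
  y = 0: RHS = 19 is not a perfect cube.
  y = 1: RHS = 45 is not a perfect cube.
  y = -1: RHS = -7 is not a perfect cube.
  y = 2: RHS = 227 is not a perfect cube.
  y = -2: RHS = -189 is not a perfect cube.
  y = 3: RHS = 721 is not a perfect cube.
  y = -3: RHS = -683 is not a perfect cube.
Continuing the search up to |y| = 35 finds no solutions either.
No (x, y) in the scanned range satisfies the equation.

No integer solutions with |y| ≤ 35.


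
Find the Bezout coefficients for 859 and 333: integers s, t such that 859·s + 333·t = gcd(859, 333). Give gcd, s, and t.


Euclidean algorithm on (859, 333) — divide until remainder is 0:
  859 = 2 · 333 + 193
  333 = 1 · 193 + 140
  193 = 1 · 140 + 53
  140 = 2 · 53 + 34
  53 = 1 · 34 + 19
  34 = 1 · 19 + 15
  19 = 1 · 15 + 4
  15 = 3 · 4 + 3
  4 = 1 · 3 + 1
  3 = 3 · 1 + 0
gcd(859, 333) = 1.
Track Bezout coefficients alongside the remainders: start with r₀ = 859 = a·1 + b·0 (s = 1, t = 0) and r₁ = 333 = a·0 + b·1 (s = 0, t = 1); each new remainder r_{k+1} = r_{k-1} − q_k·r_k inherits s_{k+1} = s_{k-1} − q_k·s_k, t_{k+1} = t_{k-1} − q_k·t_k, so r_k = a·s_k + b·t_k at every step:
  q = 2: r = 193, s = 1 − 2·0 = 1, t = 0 − 2·1 = -2  (check: 859·1 + 333·(-2) = 193)
  q = 1: r = 140, s = 0 − 1·1 = -1, t = 1 − 1·(-2) = 3  (check: 859·(-1) + 333·3 = 140)
  q = 1: r = 53, s = 1 − 1·(-1) = 2, t = -2 − 1·3 = -5  (check: 859·2 + 333·(-5) = 53)
  q = 2: r = 34, s = -1 − 2·2 = -5, t = 3 − 2·(-5) = 13  (check: 859·(-5) + 333·13 = 34)
  q = 1: r = 19, s = 2 − 1·(-5) = 7, t = -5 − 1·13 = -18  (check: 859·7 + 333·(-18) = 19)
  q = 1: r = 15, s = -5 − 1·7 = -12, t = 13 − 1·(-18) = 31  (check: 859·(-12) + 333·31 = 15)
  q = 1: r = 4, s = 7 − 1·(-12) = 19, t = -18 − 1·31 = -49  (check: 859·19 + 333·(-49) = 4)
  q = 3: r = 3, s = -12 − 3·19 = -69, t = 31 − 3·(-49) = 178  (check: 859·(-69) + 333·178 = 3)
  q = 1: r = 1, s = 19 − 1·(-69) = 88, t = -49 − 1·178 = -227  (check: 859·88 + 333·(-227) = 1)
The row with r = 1 (the gcd) gives the Bezout coefficients s = 88, t = -227.
Result: 859 · (88) + 333 · (-227) = 1.

gcd(859, 333) = 1; s = 88, t = -227 (check: 859·88 + 333·(-227) = 1).


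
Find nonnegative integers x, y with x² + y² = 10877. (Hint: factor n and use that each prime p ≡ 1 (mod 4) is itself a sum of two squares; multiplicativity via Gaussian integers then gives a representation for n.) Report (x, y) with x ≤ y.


Step 1: Factor n = 10877 = 73 · 149.
Step 2: Check the mod-4 condition on each prime factor: 73 ≡ 1 (mod 4), exponent 1; 149 ≡ 1 (mod 4), exponent 1.
All primes ≡ 3 (mod 4) appear to even exponent (or don't appear), so by the two-squares theorem n IS expressible as a sum of two squares.
Step 3: Build a representation. Here n = 73 · 149 is a product of primes ≡ 1 (mod 4). Each prime p ≡ 1 (mod 4) is itself a sum of two squares; find a² by testing p − a² for a perfect square:
  73: 73 − 1² = 72, 73 − 2² = 69, 73 − 3² = 64 = 8² ⇒ 73 = 3² + 8².
  149: 149 − 1² = 148, 149 − 2² = 145, 149 − 3² = 140, 149 − 4² = 133, 149 − 5² = 124, 149 − 6² = 113, 149 − 7² = 100 = 10² ⇒ 149 = 7² + 10².
  Combine using the Brahmagupta–Fibonacci identity (a² + b²)(c² + d²) = (ac − bd)² + (ad + bc)² = (ac + bd)² + (ad − bc)²:
  73 · 149 = 10877: from (3² + 8²)(7² + 10²), take (3·7 − 8·10, 3·10 + 8·7) = (21 − 80, 30 + 56) = (-59, 86); dropping signs (only squares matter) gives (59, 86); check 59² + 86² = 3481 + 7396 = 10877 ✓.
Step 4: Order so x ≤ y and verify: 59² + 86² = 3481 + 7396 = 10877 = n. ✓

n = 10877 = 59² + 86² (one valid representation with x ≤ y).


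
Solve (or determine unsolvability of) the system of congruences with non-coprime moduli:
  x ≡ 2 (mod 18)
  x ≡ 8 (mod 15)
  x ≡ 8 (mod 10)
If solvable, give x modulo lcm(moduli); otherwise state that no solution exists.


Moduli 18, 15, 10 are not pairwise coprime, so CRT works modulo lcm(m_i) when all pairwise compatibility conditions hold.
Pairwise compatibility: gcd(m_i, m_j) must divide a_i - a_j for every pair.
Merge one congruence at a time:
  Start: x ≡ 2 (mod 18).
  Combine with x ≡ 8 (mod 15): gcd(18, 15) = 3; 8 - 2 = 6, which IS divisible by 3, so compatible.
    Write x = 2 + 18·t and substitute into x ≡ 8 (mod 15): 18·t ≡ 8 − 2 = 6 (mod 15).
    Divide the congruence (and modulus) by g = 3: 6·t ≡ 2 (mod 5).
    Reduce coefficients mod 5: 1·t ≡ 2 (mod 5).
    So t ≡ 2 (mod 5).
    Then x = 2 + 18·2 = 38, valid modulo lcm(18, 15) = 90: x ≡ 38 (mod 90).
  Combine with x ≡ 8 (mod 10): gcd(90, 10) = 10; 8 - 38 = -30, which IS divisible by 10, so compatible.
    Write x = 38 + 90·t and substitute into x ≡ 8 (mod 10): 90·t ≡ 8 − 38 = -30 (mod 10).
    Divide the congruence (and modulus) by g = 10: 9·t ≡ -3 (mod 1).
    Modulo 1 every t works; take t = 0.
    Then x = 38 + 90·0 = 38, valid modulo lcm(90, 10) = 90: x ≡ 38 (mod 90).
Verify: 38 mod 18 = 2, 38 mod 15 = 8, 38 mod 10 = 8.

x ≡ 38 (mod 90).


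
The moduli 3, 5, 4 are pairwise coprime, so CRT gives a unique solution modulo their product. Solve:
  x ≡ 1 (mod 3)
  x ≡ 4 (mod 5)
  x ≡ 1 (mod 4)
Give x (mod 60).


Moduli 3, 5, 4 are pairwise coprime; by CRT there is a unique solution modulo M = 3 · 5 · 4 = 60.
Solve pairwise, accumulating the modulus:
  Start with x ≡ 1 (mod 3).
  Combine with x ≡ 4 (mod 5): since gcd(3, 5) = 1, we get a unique residue mod 15.
    Write x = 1 + 3·t and substitute into x ≡ 4 (mod 5): 3·t ≡ 4 − 1 = 3 (mod 5).
    The inverse of 3 mod 5 is 2 (since 3·2 = 6 = 1·5 + 1), so t ≡ 2·3 = 6 ≡ 1 (mod 5).
    Then x = 1 + 3·1 = 4, valid modulo lcm(3, 5) = 15: x ≡ 4 (mod 15).
  Combine with x ≡ 1 (mod 4): since gcd(15, 4) = 1, we get a unique residue mod 60.
    Write x = 4 + 15·t and substitute into x ≡ 1 (mod 4): 15·t ≡ 1 − 4 = -3 (mod 4).
    Reduce coefficients mod 4: 3·t ≡ 1 (mod 4).
    The inverse of 3 mod 4 is 3 (since 3·3 = 9 = 2·4 + 1), so t ≡ 3·1 = 3 ≡ 3 (mod 4).
    Then x = 4 + 15·3 = 49, valid modulo lcm(15, 4) = 60: x ≡ 49 (mod 60).
Verify: 49 mod 3 = 1 ✓, 49 mod 5 = 4 ✓, 49 mod 4 = 1 ✓.

x ≡ 49 (mod 60).


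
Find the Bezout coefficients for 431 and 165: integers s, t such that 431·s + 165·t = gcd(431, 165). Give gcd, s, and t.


Euclidean algorithm on (431, 165) — divide until remainder is 0:
  431 = 2 · 165 + 101
  165 = 1 · 101 + 64
  101 = 1 · 64 + 37
  64 = 1 · 37 + 27
  37 = 1 · 27 + 10
  27 = 2 · 10 + 7
  10 = 1 · 7 + 3
  7 = 2 · 3 + 1
  3 = 3 · 1 + 0
gcd(431, 165) = 1.
Track Bezout coefficients alongside the remainders: start with r₀ = 431 = a·1 + b·0 (s = 1, t = 0) and r₁ = 165 = a·0 + b·1 (s = 0, t = 1); each new remainder r_{k+1} = r_{k-1} − q_k·r_k inherits s_{k+1} = s_{k-1} − q_k·s_k, t_{k+1} = t_{k-1} − q_k·t_k, so r_k = a·s_k + b·t_k at every step:
  q = 2: r = 101, s = 1 − 2·0 = 1, t = 0 − 2·1 = -2  (check: 431·1 + 165·(-2) = 101)
  q = 1: r = 64, s = 0 − 1·1 = -1, t = 1 − 1·(-2) = 3  (check: 431·(-1) + 165·3 = 64)
  q = 1: r = 37, s = 1 − 1·(-1) = 2, t = -2 − 1·3 = -5  (check: 431·2 + 165·(-5) = 37)
  q = 1: r = 27, s = -1 − 1·2 = -3, t = 3 − 1·(-5) = 8  (check: 431·(-3) + 165·8 = 27)
  q = 1: r = 10, s = 2 − 1·(-3) = 5, t = -5 − 1·8 = -13  (check: 431·5 + 165·(-13) = 10)
  q = 2: r = 7, s = -3 − 2·5 = -13, t = 8 − 2·(-13) = 34  (check: 431·(-13) + 165·34 = 7)
  q = 1: r = 3, s = 5 − 1·(-13) = 18, t = -13 − 1·34 = -47  (check: 431·18 + 165·(-47) = 3)
  q = 2: r = 1, s = -13 − 2·18 = -49, t = 34 − 2·(-47) = 128  (check: 431·(-49) + 165·128 = 1)
The row with r = 1 (the gcd) gives the Bezout coefficients s = -49, t = 128.
Result: 431 · (-49) + 165 · (128) = 1.

gcd(431, 165) = 1; s = -49, t = 128 (check: 431·(-49) + 165·128 = 1).


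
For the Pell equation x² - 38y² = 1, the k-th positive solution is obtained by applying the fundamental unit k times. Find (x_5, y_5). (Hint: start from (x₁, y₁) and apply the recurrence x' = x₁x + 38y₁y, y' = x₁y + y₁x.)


Step 1: Find the fundamental solution (x₁, y₁) of x² - 38y² = 1.
  Expand √38 as a continued fraction. a₀ = ⌊√38⌋ = 6; iterate m_{k+1} = d_k·a_k − m_k, d_{k+1} = (38 − m_{k+1}²)/d_k, a_{k+1} = ⌊(a₀ + m_{k+1})/d_{k+1}⌋ (starting m₀ = 0, d₀ = 1), with convergents p_k = a_k·p_{k-1} + p_{k-2}, q_k = a_k·q_{k-1} + q_{k-2} (p₋₁ = 1, q₋₁ = 0):
  k = 0: a₀ = 6; p₀/q₀ = 6/1; p₀² − 38·q₀² = 36 − 38 = -2.
  k = 1: m = 6, d = 2, a = ⌊(6 + 6)/2⌋ = 6; p/q = (6·6 + 1)/(6·1 + 0) = 37/6; p² − 38·q² = 1369 − 1368 = 1.
  The first convergent with p² − 38·q² = 1 gives the fundamental solution (x₁, y₁) = (37, 6).
Step 2: Apply the recurrence (x_{n+1}, y_{n+1}) = (x₁x_n + 38y₁y_n, x₁y_n + y₁x_n) repeatedly.
  From (x_1, y_1) = (37, 6): x_2 = 37·37 + 38·6·6 = 2737; y_2 = 37·6 + 6·37 = 444.
  From (x_2, y_2) = (2737, 444): x_3 = 37·2737 + 38·6·444 = 202501; y_3 = 37·444 + 6·2737 = 32850.
  From (x_3, y_3) = (202501, 32850): x_4 = 37·202501 + 38·6·32850 = 14982337; y_4 = 37·32850 + 6·202501 = 2430456.
  From (x_4, y_4) = (14982337, 2430456): x_5 = 37·14982337 + 38·6·2430456 = 1108490437; y_5 = 37·2430456 + 6·14982337 = 179820894.
Step 3: Verify x_5² - 38·y_5² = 1228751048920450969 - 1228751048920450968 = 1 (should be 1). ✓

(x_1, y_1) = (37, 6); (x_5, y_5) = (1108490437, 179820894).


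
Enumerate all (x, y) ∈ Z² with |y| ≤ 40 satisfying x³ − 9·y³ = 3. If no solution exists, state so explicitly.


The equation is x³ - 9y³ = 3. For fixed y, x³ = 9·y³ + 3, so a solution requires the RHS to be a perfect cube.
Strategy: iterate y from -40 to 40, compute RHS = 9·y³ + 3, and check whether it is a (positive or negative) perfect cube.
Check small values of y:
  y = 0: RHS = 3 is not a perfect cube.
  y = 1: RHS = 12 is not a perfect cube.
  y = -1: RHS = -6 is not a perfect cube.
  y = 2: RHS = 75 is not a perfect cube.
  y = -2: RHS = -69 is not a perfect cube.
  y = 3: RHS = 246 is not a perfect cube.
  y = -3: RHS = -240 is not a perfect cube.
Continuing the search up to |y| = 40 finds no solutions either.
No (x, y) in the scanned range satisfies the equation.

No integer solutions with |y| ≤ 40.


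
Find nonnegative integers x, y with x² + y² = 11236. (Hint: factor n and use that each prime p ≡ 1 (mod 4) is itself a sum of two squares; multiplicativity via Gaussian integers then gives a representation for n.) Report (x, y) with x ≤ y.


Step 1: Factor n = 11236 = 2^2 · 53^2.
Step 2: Check the mod-4 condition on each prime factor: 2 = 2 (special); 53 ≡ 1 (mod 4), exponent 2.
All primes ≡ 3 (mod 4) appear to even exponent (or don't appear), so by the two-squares theorem n IS expressible as a sum of two squares.
Step 3: Build a representation. Group n = k² · m with k = 2 and m = 53 · 53 = 2809 (a product of primes ≡ 1 (mod 4)); a representation of m scales to one of n via (k·x)² + (k·y)² = k²(x² + y²). Each prime p ≡ 1 (mod 4) is itself a sum of two squares; find a² by testing p − a² for a perfect square:
  53: 53 − 1² = 52, 53 − 2² = 49 = 7² ⇒ 53 = 2² + 7².
  Combine using the Brahmagupta–Fibonacci identity (a² + b²)(c² + d²) = (ac − bd)² + (ad + bc)² = (ac + bd)² + (ad − bc)²:
  53 · 53 = 2809: from (2² + 7²)(2² + 7²), take (2·2 − 7·7, 2·7 + 7·2) = (4 − 49, 14 + 14) = (-45, 28); dropping signs (only squares matter) gives (45, 28); check 45² + 28² = 2025 + 784 = 2809 ✓.
  Scale by k = 2: (2·45, 2·28) = (90, 56).
Step 4: Order so x ≤ y and verify: 56² + 90² = 3136 + 8100 = 11236 = n. ✓

n = 11236 = 56² + 90² (one valid representation with x ≤ y).


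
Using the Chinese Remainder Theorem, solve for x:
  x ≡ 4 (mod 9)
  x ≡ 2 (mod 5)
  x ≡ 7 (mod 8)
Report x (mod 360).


Moduli 9, 5, 8 are pairwise coprime; by CRT there is a unique solution modulo M = 9 · 5 · 8 = 360.
Solve pairwise, accumulating the modulus:
  Start with x ≡ 4 (mod 9).
  Combine with x ≡ 2 (mod 5): since gcd(9, 5) = 1, we get a unique residue mod 45.
    Write x = 4 + 9·t and substitute into x ≡ 2 (mod 5): 9·t ≡ 2 − 4 = -2 (mod 5).
    Reduce coefficients mod 5: 4·t ≡ 3 (mod 5).
    The inverse of 4 mod 5 is 4 (since 4·4 = 16 = 3·5 + 1), so t ≡ 4·3 = 12 ≡ 2 (mod 5).
    Then x = 4 + 9·2 = 22, valid modulo lcm(9, 5) = 45: x ≡ 22 (mod 45).
  Combine with x ≡ 7 (mod 8): since gcd(45, 8) = 1, we get a unique residue mod 360.
    Write x = 22 + 45·t and substitute into x ≡ 7 (mod 8): 45·t ≡ 7 − 22 = -15 (mod 8).
    Reduce coefficients mod 8: 5·t ≡ 1 (mod 8).
    The inverse of 5 mod 8 is 5 (since 5·5 = 25 = 3·8 + 1), so t ≡ 5·1 = 5 ≡ 5 (mod 8).
    Then x = 22 + 45·5 = 247, valid modulo lcm(45, 8) = 360: x ≡ 247 (mod 360).
Verify: 247 mod 9 = 4 ✓, 247 mod 5 = 2 ✓, 247 mod 8 = 7 ✓.

x ≡ 247 (mod 360).


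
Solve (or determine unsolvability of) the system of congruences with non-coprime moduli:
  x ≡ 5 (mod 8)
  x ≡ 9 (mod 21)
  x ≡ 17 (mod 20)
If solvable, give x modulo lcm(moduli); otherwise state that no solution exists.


Moduli 8, 21, 20 are not pairwise coprime, so CRT works modulo lcm(m_i) when all pairwise compatibility conditions hold.
Pairwise compatibility: gcd(m_i, m_j) must divide a_i - a_j for every pair.
Merge one congruence at a time:
  Start: x ≡ 5 (mod 8).
  Combine with x ≡ 9 (mod 21): gcd(8, 21) = 1; 9 - 5 = 4, which IS divisible by 1, so compatible.
    Write x = 5 + 8·t and substitute into x ≡ 9 (mod 21): 8·t ≡ 9 − 5 = 4 (mod 21).
    The inverse of 8 mod 21 is 8 (since 8·8 = 64 = 3·21 + 1), so t ≡ 8·4 = 32 ≡ 11 (mod 21).
    Then x = 5 + 8·11 = 93, valid modulo lcm(8, 21) = 168: x ≡ 93 (mod 168).
  Combine with x ≡ 17 (mod 20): gcd(168, 20) = 4; 17 - 93 = -76, which IS divisible by 4, so compatible.
    Write x = 93 + 168·t and substitute into x ≡ 17 (mod 20): 168·t ≡ 17 − 93 = -76 (mod 20).
    Divide the congruence (and modulus) by g = 4: 42·t ≡ -19 (mod 5).
    Reduce coefficients mod 5: 2·t ≡ 1 (mod 5).
    The inverse of 2 mod 5 is 3 (since 2·3 = 6 = 1·5 + 1), so t ≡ 3·1 = 3 ≡ 3 (mod 5).
    Then x = 93 + 168·3 = 597, valid modulo lcm(168, 20) = 840: x ≡ 597 (mod 840).
Verify: 597 mod 8 = 5, 597 mod 21 = 9, 597 mod 20 = 17.

x ≡ 597 (mod 840).
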